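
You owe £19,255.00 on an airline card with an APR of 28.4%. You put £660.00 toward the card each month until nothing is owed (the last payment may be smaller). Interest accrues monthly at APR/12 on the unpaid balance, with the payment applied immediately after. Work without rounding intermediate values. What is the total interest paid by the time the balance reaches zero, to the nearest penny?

£13,833.67

Monthly rate r = 28.4%/12 = 2.36667% = 0.0236667.
Payoff takes n = ⌈−ln(1 − rB₀/P)/ln(1+r)⌉ = ⌈50.133⌉ = 51 payments; the last is £88.67.
Total paid = 50·£660.00 + £88.67 = £33,088.67.
Total interest = total paid − principal = £33,088.67 − £19,255.00 = £13,833.67.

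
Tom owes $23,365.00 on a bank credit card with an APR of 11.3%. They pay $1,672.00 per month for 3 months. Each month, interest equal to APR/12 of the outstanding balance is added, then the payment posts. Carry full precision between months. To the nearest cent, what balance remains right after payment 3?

$18,967.91

Monthly rate r = 11.3%/12 = 0.941667% = 0.00941667.
Each month: B ← B·(1+r) − $1,672.00.
Month 1: interest $220.02; balance after payment $21,913.02.
Month 2: interest $206.35; balance after payment $20,447.37.
Month 3: interest $192.55; balance after payment $18,967.91.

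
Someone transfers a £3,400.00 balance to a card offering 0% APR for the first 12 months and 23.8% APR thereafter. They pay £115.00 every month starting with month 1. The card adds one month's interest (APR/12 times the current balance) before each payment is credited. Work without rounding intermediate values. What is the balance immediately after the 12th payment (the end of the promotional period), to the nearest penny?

£2,020.00

Promo months 1–12 at r₀ = 0%/12 = 0; months 13+ at r₁ = 23.8%/12 = 0.0198333.
After month 12 (no interest yet): B = £3,400.00 − 12·£115.00 = £2,020.00.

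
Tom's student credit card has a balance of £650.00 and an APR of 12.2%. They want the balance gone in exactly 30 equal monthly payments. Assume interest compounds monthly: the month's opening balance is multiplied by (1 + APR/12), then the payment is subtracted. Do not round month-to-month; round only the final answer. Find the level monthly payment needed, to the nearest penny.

£25.25

Monthly rate r = 12.2%/12 = 1.01667% = 0.0101667.
Level-payment amortization: P = B₀·r / (1 − (1+r)^(−n)) = 650.00·0.0101667 / (1 − 1.01017^(−30)).
Denominator 1 − (1+r)^(−30) = 0.26174059.
P = 6.60833 / 0.26174059 ≈ 25.25.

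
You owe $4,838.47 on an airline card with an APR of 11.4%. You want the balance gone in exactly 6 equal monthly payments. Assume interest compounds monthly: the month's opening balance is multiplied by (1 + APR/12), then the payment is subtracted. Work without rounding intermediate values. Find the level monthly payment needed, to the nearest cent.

Monthly rate r = 11.4%/12 = 0.95% = 0.0095.
Level-payment amortization: P = B₀·r / (1 − (1+r)^(−n)) = 4838.47·0.0095 / (1 − 1.0095^(−6)).
Denominator 1 − (1+r)^(−6) = 0.0551517559.
P = 45.9655 / 0.0551517559 ≈ 833.44.

$833.44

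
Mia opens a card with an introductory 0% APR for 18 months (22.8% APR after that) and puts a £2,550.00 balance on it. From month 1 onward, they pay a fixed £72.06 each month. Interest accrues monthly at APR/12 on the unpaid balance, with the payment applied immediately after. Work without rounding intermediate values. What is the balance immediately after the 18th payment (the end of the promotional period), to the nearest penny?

£1,252.92

Promo months 1–18 at r₀ = 0%/12 = 0; months 19+ at r₁ = 22.8%/12 = 0.019.
After month 18 (no interest yet): B = £2,550.00 − 18·£72.06 = £1,252.92.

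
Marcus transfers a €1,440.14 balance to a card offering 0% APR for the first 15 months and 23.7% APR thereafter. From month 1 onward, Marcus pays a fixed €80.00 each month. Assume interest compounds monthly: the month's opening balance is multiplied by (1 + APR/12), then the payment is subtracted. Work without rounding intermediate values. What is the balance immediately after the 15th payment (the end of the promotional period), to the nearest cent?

Promo months 1–15 at r₀ = 0%/12 = 0; months 16+ at r₁ = 23.7%/12 = 0.01975.
After month 15 (no interest yet): B = €1,440.14 − 15·€80.00 = €240.14.

€240.14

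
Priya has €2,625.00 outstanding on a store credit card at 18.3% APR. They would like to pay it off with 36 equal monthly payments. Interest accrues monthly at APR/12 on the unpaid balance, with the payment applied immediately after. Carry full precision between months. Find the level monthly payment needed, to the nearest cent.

Monthly rate r = 18.3%/12 = 1.525% = 0.01525.
Level-payment amortization: P = B₀·r / (1 − (1+r)^(−n)) = 2625.00·0.01525 / (1 − 1.01525^(−36)).
Denominator 1 − (1+r)^(−36) = 0.420074686.
P = 40.0313 / 0.420074686 ≈ 95.30.

€95.30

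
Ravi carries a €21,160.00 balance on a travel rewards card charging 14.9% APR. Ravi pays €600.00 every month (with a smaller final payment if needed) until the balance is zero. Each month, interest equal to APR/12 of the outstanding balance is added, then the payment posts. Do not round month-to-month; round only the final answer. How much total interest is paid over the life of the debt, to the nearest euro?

€6,850

Monthly rate r = 14.9%/12 = 1.24167% = 0.0124167.
Payoff takes n = ⌈−ln(1 − rB₀/P)/ln(1+r)⌉ = ⌈46.682⌉ = 47 payments; the last is €409.99.
Total paid = 46·€600.00 + €409.99 = €28,009.99.
Total interest = total paid − principal = €28,009.99 − €21,160.00 = €6,849.99.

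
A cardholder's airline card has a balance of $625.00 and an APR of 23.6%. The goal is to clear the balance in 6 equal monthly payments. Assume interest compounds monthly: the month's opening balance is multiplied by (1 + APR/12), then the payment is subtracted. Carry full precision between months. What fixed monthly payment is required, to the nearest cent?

Monthly rate r = 23.6%/12 = 1.96667% = 0.0196667.
Level-payment amortization: P = B₀·r / (1 − (1+r)^(−n)) = 625.00·0.0196667 / (1 − 1.01967^(−6)).
Denominator 1 − (1+r)^(−6) = 0.110285504.
P = 12.2917 / 0.110285504 ≈ 111.45.

$111.45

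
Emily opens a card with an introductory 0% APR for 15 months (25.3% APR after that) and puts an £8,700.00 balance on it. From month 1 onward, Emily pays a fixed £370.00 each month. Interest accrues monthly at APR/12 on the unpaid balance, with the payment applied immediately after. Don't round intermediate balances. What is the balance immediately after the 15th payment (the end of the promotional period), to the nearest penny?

£3,150.00

Promo months 1–15 at r₀ = 0%/12 = 0; months 16+ at r₁ = 25.3%/12 = 0.0210833.
After month 15 (no interest yet): B = £8,700.00 − 15·£370.00 = £3,150.00.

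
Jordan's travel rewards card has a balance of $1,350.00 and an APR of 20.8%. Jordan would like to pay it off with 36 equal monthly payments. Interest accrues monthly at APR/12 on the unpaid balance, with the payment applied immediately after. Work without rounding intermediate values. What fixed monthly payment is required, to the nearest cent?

Monthly rate r = 20.8%/12 = 1.73333% = 0.0173333.
Level-payment amortization: P = B₀·r / (1 − (1+r)^(−n)) = 1350.00·0.0173333 / (1 − 1.01733^(−36)).
Denominator 1 − (1+r)^(−36) = 0.461330835.
P = 23.4 / 0.461330835 ≈ 50.72.

$50.72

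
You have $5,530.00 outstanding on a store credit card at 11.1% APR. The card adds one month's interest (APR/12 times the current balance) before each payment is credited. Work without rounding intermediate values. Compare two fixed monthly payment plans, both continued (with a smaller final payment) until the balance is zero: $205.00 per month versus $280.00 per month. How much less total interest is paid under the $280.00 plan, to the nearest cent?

Monthly rate r = 11.1%/12 = 0.925% = 0.00925.
At $205.00/mo: n = ⌈−ln(1 − rB₀/P)/ln(1+r)⌉ = 32 payments (last $36.12); total interest = total paid − $5,530.00 = $861.12.
At $280.00/mo: 22 payments (last $254.84); total interest $604.84.
Interest saved = $861.12 − $604.84 = $256.28.

$256.28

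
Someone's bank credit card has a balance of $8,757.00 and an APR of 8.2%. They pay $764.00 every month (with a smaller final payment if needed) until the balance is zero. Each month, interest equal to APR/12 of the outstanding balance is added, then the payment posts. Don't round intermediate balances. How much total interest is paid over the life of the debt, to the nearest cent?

$393.15

Monthly rate r = 8.2%/12 = 0.683333% = 0.00683333.
Payoff takes n = ⌈−ln(1 − rB₀/P)/ln(1+r)⌉ = ⌈11.977⌉ = 12 payments; the last is $746.15.
Total paid = 11·$764.00 + $746.15 = $9,150.15.
Total interest = total paid − principal = $9,150.15 − $8,757.00 = $393.15.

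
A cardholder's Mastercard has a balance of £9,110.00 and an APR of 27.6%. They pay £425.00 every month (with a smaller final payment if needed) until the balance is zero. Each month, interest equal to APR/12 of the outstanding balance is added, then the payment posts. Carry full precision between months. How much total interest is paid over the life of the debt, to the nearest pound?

£3,586

Monthly rate r = 27.6%/12 = 2.3% = 0.023.
Payoff takes n = ⌈−ln(1 − rB₀/P)/ln(1+r)⌉ = ⌈29.872⌉ = 30 payments; the last is £371.02.
Total paid = 29·£425.00 + £371.02 = £12,696.02.
Total interest = total paid − principal = £12,696.02 − £9,110.00 = £3,586.02.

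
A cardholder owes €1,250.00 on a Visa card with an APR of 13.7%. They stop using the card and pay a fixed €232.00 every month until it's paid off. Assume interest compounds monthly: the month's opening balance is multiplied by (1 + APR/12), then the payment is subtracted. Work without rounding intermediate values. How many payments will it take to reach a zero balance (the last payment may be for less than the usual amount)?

6 months

Monthly rate r = 13.7%/12 = 1.14167% = 0.0114167.
Recurrence: B ← B·(1+r) − €232.00.
Month 1: interest €14.27; balance after payment €1,032.27.
Month 2: interest €11.79; balance after payment €812.06.
Month 3: interest €9.27; balance after payment €589.33.
Month 4: interest €6.73; balance after payment €364.06.
Month 5: interest €4.16; balance after payment €136.21.
Month 6: interest €1.56; balance after payment €0.00.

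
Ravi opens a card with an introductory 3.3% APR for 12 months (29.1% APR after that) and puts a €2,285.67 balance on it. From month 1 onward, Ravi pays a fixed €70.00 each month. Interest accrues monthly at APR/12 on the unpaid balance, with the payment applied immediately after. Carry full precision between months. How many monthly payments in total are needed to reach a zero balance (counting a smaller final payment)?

Promo months 1–12 at r₀ = 3.3%/12 = 0.00275; months 13+ at r₁ = 29.1%/12 = 0.02425.
After month 12: iterate B ← B·(1+r₀) − €70.00 for 12 months → €1,509.43.
Then at r₁ with €70.00/mo: n₂ = −ln(1 − r₁·B/P)/ln(1+r₁) ≈ 30.89 → 31 more payments.

43 months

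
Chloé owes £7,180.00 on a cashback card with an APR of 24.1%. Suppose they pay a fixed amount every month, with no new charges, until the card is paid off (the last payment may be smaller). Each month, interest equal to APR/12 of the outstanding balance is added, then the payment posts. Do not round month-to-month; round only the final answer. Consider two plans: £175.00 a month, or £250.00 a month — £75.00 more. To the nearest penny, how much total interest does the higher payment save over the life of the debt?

Monthly rate r = 24.1%/12 = 2.00833% = 0.0200833.
At £175.00/mo: n = ⌈−ln(1 − rB₀/P)/ln(1+r)⌉ = 88 payments (last £64.48); total interest = total paid − £7,180.00 = £8,109.48.
At £250.00/mo: 44 payments (last £61.67); total interest £3,631.67.
Interest saved = £8,109.48 − £3,631.67 = £4,477.81.

£4,477.81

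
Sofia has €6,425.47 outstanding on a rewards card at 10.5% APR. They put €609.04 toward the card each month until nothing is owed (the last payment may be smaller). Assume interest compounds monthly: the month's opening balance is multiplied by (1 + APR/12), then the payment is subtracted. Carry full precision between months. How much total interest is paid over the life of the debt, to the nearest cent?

Monthly rate r = 10.5%/12 = 0.875% = 0.00875.
Payoff takes n = ⌈−ln(1 − rB₀/P)/ln(1+r)⌉ = ⌈11.118⌉ = 12 payments; the last is €71.96.
Total paid = 11·€609.04 + €71.96 = €6,771.40.
Total interest = total paid − principal = €6,771.40 − €6,425.47 = €345.93.

€345.93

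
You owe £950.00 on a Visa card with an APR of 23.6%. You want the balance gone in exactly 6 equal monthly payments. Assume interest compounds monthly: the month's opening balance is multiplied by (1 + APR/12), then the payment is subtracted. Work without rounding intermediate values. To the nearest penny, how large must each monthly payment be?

£169.41

Monthly rate r = 23.6%/12 = 1.96667% = 0.0196667.
Level-payment amortization: P = B₀·r / (1 − (1+r)^(−n)) = 950.00·0.0196667 / (1 − 1.01967^(−6)).
Denominator 1 − (1+r)^(−6) = 0.110285504.
P = 18.6833 / 0.110285504 ≈ 169.41.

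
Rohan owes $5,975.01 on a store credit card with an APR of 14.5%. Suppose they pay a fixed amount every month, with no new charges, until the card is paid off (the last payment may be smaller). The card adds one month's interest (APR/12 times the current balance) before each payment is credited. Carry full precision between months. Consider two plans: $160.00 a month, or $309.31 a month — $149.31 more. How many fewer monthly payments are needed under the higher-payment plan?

27 fewer payments

Monthly rate r = 14.5%/12 = 1.20833% = 0.0120833.
At $160.00/mo: n = ⌈−ln(1 − rB₀/P)/ln(1+r)⌉ = 50 payments (last $153.96); total interest = total paid − $5,975.01 = $2,018.95.
At $309.31/mo: 23 payments (last $40.68); total interest $870.49.
Payments saved = 50 − 23 = 27.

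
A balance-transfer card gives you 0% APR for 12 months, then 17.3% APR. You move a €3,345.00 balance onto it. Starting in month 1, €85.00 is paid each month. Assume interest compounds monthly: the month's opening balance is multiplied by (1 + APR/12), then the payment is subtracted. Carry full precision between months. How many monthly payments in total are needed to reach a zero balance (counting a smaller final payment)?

Promo months 1–12 at r₀ = 0%/12 = 0; months 13+ at r₁ = 17.3%/12 = 0.0144167.
After month 12 (no interest yet): B = €3,345.00 − 12·€85.00 = €2,325.00.
Then at r₁ with €85.00/mo: n₂ = −ln(1 − r₁·B/P)/ln(1+r₁) ≈ 35.03 → 36 more payments.

48 payments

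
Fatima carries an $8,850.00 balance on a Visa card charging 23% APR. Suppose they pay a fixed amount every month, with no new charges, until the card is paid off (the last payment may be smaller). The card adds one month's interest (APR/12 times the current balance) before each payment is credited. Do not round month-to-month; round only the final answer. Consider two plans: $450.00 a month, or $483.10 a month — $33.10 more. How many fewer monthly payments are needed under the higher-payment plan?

Monthly rate r = 23%/12 = 1.91667% = 0.0191667.
At $450.00/mo: n = ⌈−ln(1 − rB₀/P)/ln(1+r)⌉ = 25 payments (last $414.45); total interest = total paid − $8,850.00 = $2,364.45.
At $483.10/mo: 23 payments (last $378.08); total interest $2,156.28.
Payments saved = 25 − 23 = 2.

2 fewer payments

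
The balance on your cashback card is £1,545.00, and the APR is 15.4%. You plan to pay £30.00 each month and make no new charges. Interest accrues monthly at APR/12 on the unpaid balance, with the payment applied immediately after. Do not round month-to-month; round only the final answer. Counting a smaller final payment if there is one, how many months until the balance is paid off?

85 payments

Monthly rate r = 15.4%/12 = 1.28333% = 0.0128333.
Recurrence: B ← B·(1+r) − £30.00.
Month 1: interest £19.83; balance after payment £1,534.83.
Month 2: interest £19.70; balance after payment £1,524.52.
Closed form: n = −ln(1 − rB₀/P)/ln(1+r) = −ln(0.33908)/ln(1.01283) ≈ 84.813, so the balance reaches zero during payment 85.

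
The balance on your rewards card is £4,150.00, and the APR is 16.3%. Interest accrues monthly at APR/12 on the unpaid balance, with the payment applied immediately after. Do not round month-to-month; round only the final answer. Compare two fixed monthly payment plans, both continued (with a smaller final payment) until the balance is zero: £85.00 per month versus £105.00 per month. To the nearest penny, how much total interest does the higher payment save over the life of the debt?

Monthly rate r = 16.3%/12 = 1.35833% = 0.0135833.
At £85.00/mo: n = ⌈−ln(1 − rB₀/P)/ln(1+r)⌉ = 81 payments (last £56.03); total interest = total paid − £4,150.00 = £2,706.03.
At £105.00/mo: 58 payments (last £5.47); total interest £1,840.47.
Interest saved = £2,706.03 − £1,840.47 = £865.56.

£865.56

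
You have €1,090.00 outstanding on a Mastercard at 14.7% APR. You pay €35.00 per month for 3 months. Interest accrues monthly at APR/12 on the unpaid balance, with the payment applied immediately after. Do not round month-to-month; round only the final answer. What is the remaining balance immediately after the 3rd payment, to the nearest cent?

€1,024.26

Monthly rate r = 14.7%/12 = 1.225% = 0.01225.
Each month: B ← B·(1+r) − €35.00.
Month 1: interest €13.35; balance after payment €1,068.35.
Month 2: interest €13.09; balance after payment €1,046.44.
Month 3: interest €12.82; balance after payment €1,024.26.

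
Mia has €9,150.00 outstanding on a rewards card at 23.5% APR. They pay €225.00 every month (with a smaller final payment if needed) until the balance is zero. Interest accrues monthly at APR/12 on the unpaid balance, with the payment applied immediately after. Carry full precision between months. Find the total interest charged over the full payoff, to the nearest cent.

Monthly rate r = 23.5%/12 = 1.95833% = 0.0195833.
Payoff takes n = ⌈−ln(1 − rB₀/P)/ln(1+r)⌉ = ⌈82.064⌉ = 83 payments; the last is €14.42.
Total paid = 82·€225.00 + €14.42 = €18,464.42.
Total interest = total paid − principal = €18,464.42 − €9,150.00 = €9,314.42.

€9,314.42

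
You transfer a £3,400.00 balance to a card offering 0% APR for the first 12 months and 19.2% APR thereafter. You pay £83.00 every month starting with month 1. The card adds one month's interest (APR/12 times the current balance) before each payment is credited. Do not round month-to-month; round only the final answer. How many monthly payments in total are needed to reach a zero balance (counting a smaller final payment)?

Promo months 1–12 at r₀ = 0%/12 = 0; months 13+ at r₁ = 19.2%/12 = 0.016.
After month 12 (no interest yet): B = £3,400.00 − 12·£83.00 = £2,404.00.
Then at r₁ with £83.00/mo: n₂ = −ln(1 − r₁·B/P)/ln(1+r₁) ≈ 39.22 → 40 more payments.

52 months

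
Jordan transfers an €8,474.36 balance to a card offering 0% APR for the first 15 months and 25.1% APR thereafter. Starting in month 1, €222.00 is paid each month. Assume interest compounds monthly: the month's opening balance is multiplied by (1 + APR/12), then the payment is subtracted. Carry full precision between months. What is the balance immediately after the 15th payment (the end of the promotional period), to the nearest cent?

Promo months 1–15 at r₀ = 0%/12 = 0; months 16+ at r₁ = 25.1%/12 = 0.0209167.
After month 15 (no interest yet): B = €8,474.36 − 15·€222.00 = €5,144.36.

€5,144.36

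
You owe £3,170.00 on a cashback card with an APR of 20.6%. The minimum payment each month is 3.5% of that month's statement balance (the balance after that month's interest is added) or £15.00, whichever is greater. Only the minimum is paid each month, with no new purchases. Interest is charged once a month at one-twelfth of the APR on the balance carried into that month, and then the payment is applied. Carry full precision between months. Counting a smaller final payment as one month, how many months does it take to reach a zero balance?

Monthly rate r = 20.6%/12 = 1.71667% = 0.0171667.
While 3.5% of the post-interest balance exceeds £15.00, each month B ← (B·(1+r))·(1 − 0.035), i.e. B shrinks by the factor (1+r)·0.965 = 0.98157.
This holds for months 1–109. Entering month 110 the balance is £417.14; 3.5% of the post-interest balance is now below £15.00, so the flat £15.00 minimum applies from here.
From month 110 a fixed £15.00 at rate r clears £417.14 in 39 more payments. Total: 109 + 39 = 148 months.

148 months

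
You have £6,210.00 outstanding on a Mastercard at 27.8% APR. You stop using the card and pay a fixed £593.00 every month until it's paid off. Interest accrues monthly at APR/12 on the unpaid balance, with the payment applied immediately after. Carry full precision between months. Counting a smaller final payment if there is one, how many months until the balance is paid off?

13 months

Monthly rate r = 27.8%/12 = 2.31667% = 0.0231667.
Recurrence: B ← B·(1+r) − £593.00.
Month 1: interest £143.87; balance after payment £5,760.86.
Month 2: interest £133.46; balance after payment £5,301.33.
Closed form: n = −ln(1 − rB₀/P)/ln(1+r) = −ln(0.75739)/ln(1.02317) ≈ 12.133, so the balance reaches zero during payment 13.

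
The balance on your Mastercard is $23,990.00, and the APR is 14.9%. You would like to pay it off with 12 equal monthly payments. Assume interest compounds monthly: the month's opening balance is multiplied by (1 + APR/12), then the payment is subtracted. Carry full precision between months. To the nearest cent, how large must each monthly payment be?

$2,164.17

Monthly rate r = 14.9%/12 = 1.24167% = 0.0124167.
Level-payment amortization: P = B₀·r / (1 − (1+r)^(−n)) = 23990.00·0.0124167 / (1 − 1.01242^(−12)).
Denominator 1 − (1+r)^(−12) = 0.137640072.
P = 297.876 / 0.137640072 ≈ 2164.17.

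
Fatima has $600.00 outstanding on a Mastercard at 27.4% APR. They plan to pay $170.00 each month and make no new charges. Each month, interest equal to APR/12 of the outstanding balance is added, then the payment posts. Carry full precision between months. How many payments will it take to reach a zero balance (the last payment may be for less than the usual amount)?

Monthly rate r = 27.4%/12 = 2.28333% = 0.0228333.
Recurrence: B ← B·(1+r) − $170.00.
Month 1: interest $13.70; balance after payment $443.70.
Month 2: interest $10.13; balance after payment $283.83.
Month 3: interest $6.48; balance after payment $120.31.
Month 4: interest $2.75; balance after payment $0.00.

4 payments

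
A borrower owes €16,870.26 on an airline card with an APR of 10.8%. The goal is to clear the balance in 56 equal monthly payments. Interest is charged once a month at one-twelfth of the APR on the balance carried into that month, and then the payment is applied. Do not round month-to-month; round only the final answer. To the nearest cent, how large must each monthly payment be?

Monthly rate r = 10.8%/12 = 0.9% = 0.009.
Level-payment amortization: P = B₀·r / (1 − (1+r)^(−n)) = 16870.26·0.009 / (1 − 1.009^(−56)).
Denominator 1 − (1+r)^(−56) = 0.394527126.
P = 151.832 / 0.394527126 ≈ 384.85.

€384.85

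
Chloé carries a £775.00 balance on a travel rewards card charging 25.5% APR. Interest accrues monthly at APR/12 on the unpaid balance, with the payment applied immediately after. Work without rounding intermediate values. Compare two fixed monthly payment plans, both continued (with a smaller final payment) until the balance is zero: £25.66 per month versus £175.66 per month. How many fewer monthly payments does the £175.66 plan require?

Monthly rate r = 25.5%/12 = 2.125% = 0.02125.
At £25.66/mo: n = ⌈−ln(1 − rB₀/P)/ln(1+r)⌉ = 49 payments (last £21.23); total interest = total paid − £775.00 = £477.91.
At £175.66/mo: 5 payments (last £120.15); total interest £47.79.
Payments saved = 49 − 5 = 44.

44 fewer payments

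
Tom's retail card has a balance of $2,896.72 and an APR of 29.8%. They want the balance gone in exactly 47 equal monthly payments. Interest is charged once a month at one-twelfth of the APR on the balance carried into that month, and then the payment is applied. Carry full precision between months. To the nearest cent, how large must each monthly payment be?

$105.12

Monthly rate r = 29.8%/12 = 2.48333% = 0.0248333.
Level-payment amortization: P = B₀·r / (1 − (1+r)^(−n)) = 2896.72·0.0248333 / (1 − 1.02483^(−47)).
Denominator 1 − (1+r)^(−47) = 0.684283271.
P = 71.9352 / 0.684283271 ≈ 105.12.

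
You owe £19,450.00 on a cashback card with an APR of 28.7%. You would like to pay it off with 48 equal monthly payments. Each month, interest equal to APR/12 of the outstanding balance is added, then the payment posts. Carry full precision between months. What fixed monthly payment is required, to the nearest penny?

Monthly rate r = 28.7%/12 = 2.39167% = 0.0239167.
Level-payment amortization: P = B₀·r / (1 − (1+r)^(−n)) = 19450.00·0.0239167 / (1 − 1.02392^(−48)).
Denominator 1 − (1+r)^(−48) = 0.678412905.
P = 465.179 / 0.678412905 ≈ 685.69.

£685.69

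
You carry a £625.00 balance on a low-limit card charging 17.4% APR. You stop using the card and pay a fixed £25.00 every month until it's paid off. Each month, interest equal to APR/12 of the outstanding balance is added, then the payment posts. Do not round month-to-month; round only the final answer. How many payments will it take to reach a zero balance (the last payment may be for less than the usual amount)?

32 months

Monthly rate r = 17.4%/12 = 1.45% = 0.0145.
Recurrence: B ← B·(1+r) − £25.00.
Month 1: interest £9.06; balance after payment £609.06.
Month 2: interest £8.83; balance after payment £592.89.
Closed form: n = −ln(1 − rB₀/P)/ln(1+r) = −ln(0.6375)/ln(1.0145) ≈ 31.273, so the balance reaches zero during payment 32.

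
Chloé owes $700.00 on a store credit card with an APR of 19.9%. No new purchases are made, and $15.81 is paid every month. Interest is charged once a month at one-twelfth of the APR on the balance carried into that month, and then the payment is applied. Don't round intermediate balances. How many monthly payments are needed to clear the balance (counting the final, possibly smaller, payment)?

81 payments

Monthly rate r = 19.9%/12 = 1.65833% = 0.0165833.
Recurrence: B ← B·(1+r) − $15.81.
Month 1: interest $11.61; balance after payment $695.80.
Month 2: interest $11.54; balance after payment $691.53.
Closed form: n = −ln(1 − rB₀/P)/ln(1+r) = −ln(0.26576)/ln(1.01658) ≈ 80.570, so the balance reaches zero during payment 81.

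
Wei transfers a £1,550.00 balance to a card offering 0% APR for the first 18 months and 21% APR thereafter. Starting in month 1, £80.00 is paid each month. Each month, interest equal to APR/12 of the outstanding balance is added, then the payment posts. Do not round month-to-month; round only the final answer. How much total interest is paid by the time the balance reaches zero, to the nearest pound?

£2

Promo months 1–18 at r₀ = 0%/12 = 0; months 19+ at r₁ = 21%/12 = 0.0175.
After month 18 (no interest yet): B = £1,550.00 − 18·£80.00 = £110.00.
Then at r₁ with £80.00/mo: n₂ = −ln(1 − r₁·B/P)/ln(1+r₁) ≈ 1.40 → 2 more payments.
Total paid = 19·£80.00 + £32.48 = £1,552.48; interest = £1,552.48 − £1,550.00 = £2.48.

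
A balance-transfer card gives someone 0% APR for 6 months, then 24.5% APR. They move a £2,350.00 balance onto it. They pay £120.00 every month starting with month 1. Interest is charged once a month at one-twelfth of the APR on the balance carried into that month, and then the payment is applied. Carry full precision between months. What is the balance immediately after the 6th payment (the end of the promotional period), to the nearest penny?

Promo months 1–6 at r₀ = 0%/12 = 0; months 7+ at r₁ = 24.5%/12 = 0.0204167.
After month 6 (no interest yet): B = £2,350.00 − 6·£120.00 = £1,630.00.

£1,630.00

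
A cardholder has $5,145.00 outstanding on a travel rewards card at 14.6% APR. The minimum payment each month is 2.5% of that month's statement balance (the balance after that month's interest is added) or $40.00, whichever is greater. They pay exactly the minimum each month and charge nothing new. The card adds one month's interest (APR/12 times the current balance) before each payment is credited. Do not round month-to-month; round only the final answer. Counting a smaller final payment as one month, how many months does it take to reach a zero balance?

Monthly rate r = 14.6%/12 = 1.21667% = 0.0121667.
While 2.5% of the post-interest balance exceeds $40.00, each month B ← (B·(1+r))·(1 − 0.025), i.e. B shrinks by the factor (1+r)·0.975 = 0.98686.
This holds for months 1–90. Entering month 91 the balance is $1,564.89; 2.5% of the post-interest balance is now below $40.00, so the flat $40.00 minimum applies from here.
From month 91 a fixed $40.00 at rate r clears $1,564.89 in 54 more payments. Total: 90 + 54 = 144 months.

144 months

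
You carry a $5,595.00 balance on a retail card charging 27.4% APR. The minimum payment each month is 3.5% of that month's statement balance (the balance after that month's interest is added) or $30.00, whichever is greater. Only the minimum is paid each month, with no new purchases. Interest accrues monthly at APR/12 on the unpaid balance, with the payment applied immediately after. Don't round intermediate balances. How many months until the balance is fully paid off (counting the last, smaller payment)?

191 months

Monthly rate r = 27.4%/12 = 2.28333% = 0.0228333.
While 3.5% of the post-interest balance exceeds $30.00, each month B ← (B·(1+r))·(1 − 0.035), i.e. B shrinks by the factor (1+r)·0.965 = 0.98703.
This holds for months 1–146. Entering month 147 the balance is $832.34; 3.5% of the post-interest balance is now below $30.00, so the flat $30.00 minimum applies from here.
From month 147 a fixed $30.00 at rate r clears $832.34 in 45 more payments. Total: 146 + 45 = 191 months.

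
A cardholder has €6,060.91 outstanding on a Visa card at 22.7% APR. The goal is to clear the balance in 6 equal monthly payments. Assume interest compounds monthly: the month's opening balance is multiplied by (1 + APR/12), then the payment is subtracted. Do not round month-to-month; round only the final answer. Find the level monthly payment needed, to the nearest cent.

Monthly rate r = 22.7%/12 = 1.89167% = 0.0189167.
Level-payment amortization: P = B₀·r / (1 − (1+r)^(−n)) = 6060.91·0.0189167 / (1 − 1.01892^(−6)).
Denominator 1 − (1+r)^(−6) = 0.106348882.
P = 114.652 / 0.106348882 ≈ 1078.08.

€1,078.08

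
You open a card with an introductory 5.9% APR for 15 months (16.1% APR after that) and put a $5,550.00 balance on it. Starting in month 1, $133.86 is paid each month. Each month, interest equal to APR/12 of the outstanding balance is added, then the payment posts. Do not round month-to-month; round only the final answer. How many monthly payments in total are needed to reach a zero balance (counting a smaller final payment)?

53 months

Promo months 1–15 at r₀ = 5.9%/12 = 0.00491667; months 16+ at r₁ = 16.1%/12 = 0.0134167.
After month 15: iterate B ← B·(1+r₀) − $133.86 for 15 months → $3,895.20.
Then at r₁ with $133.86/mo: n₂ = −ln(1 − r₁·B/P)/ln(1+r₁) ≈ 37.14 → 38 more payments.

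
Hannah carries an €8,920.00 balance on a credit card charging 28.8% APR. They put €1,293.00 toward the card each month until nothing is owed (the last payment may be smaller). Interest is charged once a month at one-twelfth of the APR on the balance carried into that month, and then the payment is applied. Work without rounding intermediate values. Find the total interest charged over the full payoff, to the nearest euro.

€952

Monthly rate r = 28.8%/12 = 2.4% = 0.024.
Payoff takes n = ⌈−ln(1 − rB₀/P)/ln(1+r)⌉ = ⌈7.632⌉ = 8 payments; the last is €820.74.
Total paid = 7·€1,293.00 + €820.74 = €9,871.74.
Total interest = total paid − principal = €9,871.74 − €8,920.00 = €951.74.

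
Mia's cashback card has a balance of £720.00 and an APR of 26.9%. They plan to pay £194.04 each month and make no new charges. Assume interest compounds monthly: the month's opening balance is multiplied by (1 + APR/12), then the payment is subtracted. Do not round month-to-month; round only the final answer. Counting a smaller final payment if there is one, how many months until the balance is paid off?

4 payments

Monthly rate r = 26.9%/12 = 2.24167% = 0.0224167.
Recurrence: B ← B·(1+r) − £194.04.
Month 1: interest £16.14; balance after payment £542.10.
Month 2: interest £12.15; balance after payment £360.21.
Month 3: interest £8.07; balance after payment £174.25.
Month 4: interest £3.91; balance after payment £0.00.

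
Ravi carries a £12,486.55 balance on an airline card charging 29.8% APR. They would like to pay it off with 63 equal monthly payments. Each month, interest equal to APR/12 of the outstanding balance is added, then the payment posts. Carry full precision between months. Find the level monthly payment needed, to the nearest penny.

Monthly rate r = 29.8%/12 = 2.48333% = 0.0248333.
Level-payment amortization: P = B₀·r / (1 − (1+r)^(−n)) = 12486.55·0.0248333 / (1 − 1.02483^(−63)).
Denominator 1 − (1+r)^(−63) = 0.786771274.
P = 310.083 / 0.786771274 ≈ 394.12.

£394.12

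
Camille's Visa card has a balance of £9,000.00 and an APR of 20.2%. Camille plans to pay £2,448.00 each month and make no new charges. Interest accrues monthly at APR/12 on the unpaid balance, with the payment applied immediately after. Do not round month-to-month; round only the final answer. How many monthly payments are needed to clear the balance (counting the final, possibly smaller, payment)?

Monthly rate r = 20.2%/12 = 1.68333% = 0.0168333.
Recurrence: B ← B·(1+r) − £2,448.00.
Month 1: interest £151.50; balance after payment £6,703.50.
Month 2: interest £112.84; balance after payment £4,368.34.
Month 3: interest £73.53; balance after payment £1,993.88.
Month 4: interest £33.56; balance after payment £0.00.

4 months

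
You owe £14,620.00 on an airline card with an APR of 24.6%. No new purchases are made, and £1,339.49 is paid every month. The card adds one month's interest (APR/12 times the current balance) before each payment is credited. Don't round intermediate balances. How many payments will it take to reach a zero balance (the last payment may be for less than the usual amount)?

Monthly rate r = 24.6%/12 = 2.05% = 0.0205.
Recurrence: B ← B·(1+r) − £1,339.49.
Month 1: interest £299.71; balance after payment £13,580.22.
Month 2: interest £278.39; balance after payment £12,519.12.
Closed form: n = −ln(1 − rB₀/P)/ln(1+r) = −ln(0.77625)/ln(1.0205) ≈ 12.481, so the balance reaches zero during payment 13.

13 months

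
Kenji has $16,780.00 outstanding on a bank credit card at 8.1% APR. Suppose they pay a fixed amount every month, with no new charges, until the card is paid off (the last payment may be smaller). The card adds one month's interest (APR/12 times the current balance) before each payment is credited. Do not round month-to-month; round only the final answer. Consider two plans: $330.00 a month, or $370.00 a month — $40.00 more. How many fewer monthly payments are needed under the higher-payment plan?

Monthly rate r = 8.1%/12 = 0.675% = 0.00675.
At $330.00/mo: n = ⌈−ln(1 − rB₀/P)/ln(1+r)⌉ = 63 payments (last $163.30); total interest = total paid − $16,780.00 = $3,843.30.
At $370.00/mo: 55 payments (last $120.35); total interest $3,320.35.
Payments saved = 63 − 55 = 8.

8 fewer payments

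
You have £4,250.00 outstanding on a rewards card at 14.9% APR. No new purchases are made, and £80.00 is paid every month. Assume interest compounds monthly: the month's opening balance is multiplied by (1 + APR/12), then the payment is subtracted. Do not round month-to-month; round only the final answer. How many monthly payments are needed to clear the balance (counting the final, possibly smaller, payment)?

Monthly rate r = 14.9%/12 = 1.24167% = 0.0124167.
Recurrence: B ← B·(1+r) − £80.00.
Month 1: interest £52.77; balance after payment £4,222.77.
Month 2: interest £52.43; balance after payment £4,195.20.
Closed form: n = −ln(1 − rB₀/P)/ln(1+r) = −ln(0.34036)/ln(1.01242) ≈ 87.335, so the balance reaches zero during payment 88.

88 payments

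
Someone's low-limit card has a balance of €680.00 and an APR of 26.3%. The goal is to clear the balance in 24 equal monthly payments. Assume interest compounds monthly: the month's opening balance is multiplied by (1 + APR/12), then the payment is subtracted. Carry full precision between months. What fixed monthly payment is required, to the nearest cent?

Monthly rate r = 26.3%/12 = 2.19167% = 0.0219167.
Level-payment amortization: P = B₀·r / (1 − (1+r)^(−n)) = 680.00·0.0219167 / (1 − 1.02192^(−24)).
Denominator 1 − (1+r)^(−24) = 0.405668941.
P = 14.9033 / 0.405668941 ≈ 36.74.

€36.74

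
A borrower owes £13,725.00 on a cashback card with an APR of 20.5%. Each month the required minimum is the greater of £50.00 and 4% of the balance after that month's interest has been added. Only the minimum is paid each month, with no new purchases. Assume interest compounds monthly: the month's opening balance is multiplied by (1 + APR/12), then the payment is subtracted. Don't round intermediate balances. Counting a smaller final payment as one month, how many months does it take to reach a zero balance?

Monthly rate r = 20.5%/12 = 1.70833% = 0.0170833.
While 4% of the post-interest balance exceeds £50.00, each month B ← (B·(1+r))·(1 − 0.04), i.e. B shrinks by the factor (1+r)·0.96 = 0.9764.
This holds for months 1–102. Entering month 103 the balance is £1,201.01; 4% of the post-interest balance is now below £50.00, so the flat £50.00 minimum applies from here.
From month 103 a fixed £50.00 at rate r clears £1,201.01 in 32 more payments. Total: 102 + 32 = 134 months.

134 months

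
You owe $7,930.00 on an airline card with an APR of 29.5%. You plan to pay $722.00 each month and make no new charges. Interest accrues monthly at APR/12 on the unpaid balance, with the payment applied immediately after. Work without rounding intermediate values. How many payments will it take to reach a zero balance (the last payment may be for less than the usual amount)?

13 months

Monthly rate r = 29.5%/12 = 2.45833% = 0.0245833.
Recurrence: B ← B·(1+r) − $722.00.
Month 1: interest $194.95; balance after payment $7,402.95.
Month 2: interest $181.99; balance after payment $6,862.93.
Closed form: n = −ln(1 − rB₀/P)/ln(1+r) = −ln(0.72999)/ln(1.02458) ≈ 12.959, so the balance reaches zero during payment 13.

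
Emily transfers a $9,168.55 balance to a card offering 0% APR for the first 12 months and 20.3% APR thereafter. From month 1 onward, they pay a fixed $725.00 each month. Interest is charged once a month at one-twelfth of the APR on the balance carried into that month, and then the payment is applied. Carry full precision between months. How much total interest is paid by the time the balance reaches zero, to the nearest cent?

$7.93

Promo months 1–12 at r₀ = 0%/12 = 0; months 13+ at r₁ = 20.3%/12 = 0.0169167.
After month 12 (no interest yet): B = $9,168.55 − 12·$725.00 = $468.55.
Then at r₁ with $725.00/mo: n₂ = −ln(1 − r₁·B/P)/ln(1+r₁) ≈ 0.66 → 1 more payments.
Total paid = 12·$725.00 + $476.48 = $9,176.48; interest = $9,176.48 − $9,168.55 = $7.93.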